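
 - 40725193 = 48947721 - 89672914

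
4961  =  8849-3888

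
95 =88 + 7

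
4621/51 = 90 +31/51 = 90.61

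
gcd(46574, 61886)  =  638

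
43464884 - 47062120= - 3597236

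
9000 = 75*120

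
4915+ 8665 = 13580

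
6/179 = 6/179 = 0.03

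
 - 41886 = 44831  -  86717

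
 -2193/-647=2193/647 = 3.39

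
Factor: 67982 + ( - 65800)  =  2182 = 2^1*1091^1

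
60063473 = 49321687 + 10741786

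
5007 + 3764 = 8771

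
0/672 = 0 =0.00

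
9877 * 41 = 404957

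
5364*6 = 32184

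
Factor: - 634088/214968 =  - 3^(-1)*7^1*53^( - 1 )*67^1=- 469/159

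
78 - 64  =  14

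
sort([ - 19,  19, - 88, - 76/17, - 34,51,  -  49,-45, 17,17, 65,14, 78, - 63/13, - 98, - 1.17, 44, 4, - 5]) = [-98,-88, - 49, - 45,-34,-19, - 5, - 63/13, - 76/17,-1.17, 4,14,17,17,19,  44, 51 , 65, 78 ] 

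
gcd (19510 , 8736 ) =2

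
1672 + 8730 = 10402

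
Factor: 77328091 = 41^1*1886051^1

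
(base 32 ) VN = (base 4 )33313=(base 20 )2af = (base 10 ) 1015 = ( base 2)1111110111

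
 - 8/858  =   - 4/429 = -0.01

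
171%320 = 171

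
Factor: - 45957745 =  - 5^1*9191549^1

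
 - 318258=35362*(-9)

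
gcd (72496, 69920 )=368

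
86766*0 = 0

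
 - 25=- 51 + 26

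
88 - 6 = 82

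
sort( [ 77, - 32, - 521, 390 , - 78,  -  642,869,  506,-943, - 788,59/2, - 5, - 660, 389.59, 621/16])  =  [ - 943, - 788, - 660, - 642,-521 ,-78, - 32,  -  5, 59/2, 621/16,77,389.59, 390, 506, 869]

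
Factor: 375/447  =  5^3*149^ (-1 ) = 125/149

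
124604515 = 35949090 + 88655425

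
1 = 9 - 8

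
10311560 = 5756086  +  4555474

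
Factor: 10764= 2^2 * 3^2*13^1*23^1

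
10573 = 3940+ 6633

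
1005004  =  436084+568920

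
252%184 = 68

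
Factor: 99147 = 3^1*33049^1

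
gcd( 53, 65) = 1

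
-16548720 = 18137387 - 34686107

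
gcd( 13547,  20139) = 1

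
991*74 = 73334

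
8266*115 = 950590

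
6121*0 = 0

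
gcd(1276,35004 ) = 4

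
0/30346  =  0 = 0.00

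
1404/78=18 = 18.00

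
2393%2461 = 2393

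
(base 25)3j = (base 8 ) 136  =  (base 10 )94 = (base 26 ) 3g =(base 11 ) 86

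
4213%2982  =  1231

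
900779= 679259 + 221520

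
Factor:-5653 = -5653^1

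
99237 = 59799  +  39438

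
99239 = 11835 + 87404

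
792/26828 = 198/6707 = 0.03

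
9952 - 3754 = 6198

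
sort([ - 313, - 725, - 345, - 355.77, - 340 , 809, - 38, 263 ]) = [- 725, - 355.77,-345, - 340, - 313 , - 38,263,809]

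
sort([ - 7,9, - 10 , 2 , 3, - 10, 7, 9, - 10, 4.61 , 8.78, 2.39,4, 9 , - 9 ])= [ - 10, - 10 ,- 10, - 9, - 7,2, 2.39,3, 4,4.61,7, 8.78,  9 , 9 , 9 ] 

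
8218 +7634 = 15852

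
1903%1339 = 564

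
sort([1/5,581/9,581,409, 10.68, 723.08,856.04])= [1/5, 10.68, 581/9,409, 581,723.08, 856.04 ] 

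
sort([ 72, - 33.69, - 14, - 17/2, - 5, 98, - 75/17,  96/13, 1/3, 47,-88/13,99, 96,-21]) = [ - 33.69 , - 21,-14, - 17/2 , - 88/13, - 5, - 75/17,1/3,  96/13, 47, 72 , 96,  98, 99 ]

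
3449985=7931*435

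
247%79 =10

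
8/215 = 8/215 = 0.04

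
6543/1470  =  2181/490  =  4.45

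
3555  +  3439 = 6994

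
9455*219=2070645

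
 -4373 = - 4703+330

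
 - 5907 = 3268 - 9175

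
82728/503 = 82728/503 = 164.47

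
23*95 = 2185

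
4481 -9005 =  - 4524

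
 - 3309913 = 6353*( - 521)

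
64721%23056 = 18609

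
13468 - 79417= - 65949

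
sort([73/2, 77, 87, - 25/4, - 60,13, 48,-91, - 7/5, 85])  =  [ - 91 , - 60, - 25/4,  -  7/5, 13, 73/2, 48,  77, 85, 87]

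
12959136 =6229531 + 6729605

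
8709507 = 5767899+2941608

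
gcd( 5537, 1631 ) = 7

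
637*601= 382837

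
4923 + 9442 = 14365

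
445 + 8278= 8723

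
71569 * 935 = 66917015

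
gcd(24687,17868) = 3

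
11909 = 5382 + 6527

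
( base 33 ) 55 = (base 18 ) 98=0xAA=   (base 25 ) 6K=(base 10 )170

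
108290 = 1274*85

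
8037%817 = 684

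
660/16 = 165/4 =41.25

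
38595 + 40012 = 78607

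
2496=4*624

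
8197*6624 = 54296928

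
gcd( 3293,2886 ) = 37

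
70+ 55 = 125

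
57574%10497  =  5089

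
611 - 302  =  309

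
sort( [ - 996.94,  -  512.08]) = [-996.94,-512.08 ]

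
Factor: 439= 439^1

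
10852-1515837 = -1504985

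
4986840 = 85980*58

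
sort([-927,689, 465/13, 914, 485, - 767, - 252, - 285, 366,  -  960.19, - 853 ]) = [ - 960.19, - 927 , - 853 , - 767, - 285, - 252, 465/13, 366,485,689, 914 ]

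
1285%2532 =1285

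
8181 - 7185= 996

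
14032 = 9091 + 4941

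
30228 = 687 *44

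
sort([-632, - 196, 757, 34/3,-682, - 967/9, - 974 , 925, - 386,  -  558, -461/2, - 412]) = [-974,-682,-632, - 558,-412 , - 386, - 461/2, - 196, - 967/9,34/3,757,925 ]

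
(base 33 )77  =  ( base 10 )238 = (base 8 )356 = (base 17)E0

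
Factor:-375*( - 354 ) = 132750  =  2^1*3^2*5^3*59^1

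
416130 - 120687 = 295443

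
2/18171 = 2/18171 = 0.00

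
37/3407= 37/3407 = 0.01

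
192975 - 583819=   -  390844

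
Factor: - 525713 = - 525713^1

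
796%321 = 154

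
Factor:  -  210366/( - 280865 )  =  558/745 = 2^1*3^2*5^( - 1)*31^1*149^( - 1 )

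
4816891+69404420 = 74221311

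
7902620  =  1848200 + 6054420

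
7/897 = 7/897 = 0.01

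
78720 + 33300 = 112020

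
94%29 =7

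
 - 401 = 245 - 646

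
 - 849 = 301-1150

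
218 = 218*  1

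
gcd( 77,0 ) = 77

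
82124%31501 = 19122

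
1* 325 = 325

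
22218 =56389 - 34171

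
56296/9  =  6255  +  1/9 = 6255.11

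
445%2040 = 445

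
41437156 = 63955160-22518004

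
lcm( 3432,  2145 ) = 17160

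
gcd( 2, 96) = 2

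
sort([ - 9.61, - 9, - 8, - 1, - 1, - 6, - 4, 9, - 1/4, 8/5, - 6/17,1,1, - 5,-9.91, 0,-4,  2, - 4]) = [ - 9.91, - 9.61, - 9, -8, - 6, - 5, - 4, - 4, - 4,-1, - 1, - 6/17,-1/4,  0 , 1,1,8/5, 2,9] 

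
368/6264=46/783 = 0.06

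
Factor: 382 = 2^1*191^1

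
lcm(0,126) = 0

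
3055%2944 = 111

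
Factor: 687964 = 2^2*293^1*587^1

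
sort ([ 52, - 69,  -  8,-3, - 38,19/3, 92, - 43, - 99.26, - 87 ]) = [ - 99.26,-87,-69, - 43, - 38 ,-8 , - 3,  19/3, 52, 92 ] 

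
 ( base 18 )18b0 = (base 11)6529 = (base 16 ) 21ae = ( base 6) 103530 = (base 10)8622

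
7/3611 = 7/3611 = 0.00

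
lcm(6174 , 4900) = 308700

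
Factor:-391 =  -17^1*23^1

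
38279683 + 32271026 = 70550709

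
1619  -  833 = 786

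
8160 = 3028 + 5132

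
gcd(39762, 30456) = 846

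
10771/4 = 10771/4 = 2692.75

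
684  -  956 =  - 272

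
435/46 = 435/46 = 9.46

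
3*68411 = 205233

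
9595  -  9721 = - 126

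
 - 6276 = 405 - 6681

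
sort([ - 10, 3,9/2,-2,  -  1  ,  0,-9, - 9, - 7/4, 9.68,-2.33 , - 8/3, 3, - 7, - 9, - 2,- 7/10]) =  [ - 10, - 9, - 9,-9, - 7,-8/3,  -  2.33, - 2, - 2,-7/4, - 1, - 7/10, 0,3, 3,9/2, 9.68]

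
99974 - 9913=90061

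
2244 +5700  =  7944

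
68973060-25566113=43406947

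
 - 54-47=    - 101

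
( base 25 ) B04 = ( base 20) H3J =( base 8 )15337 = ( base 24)BMF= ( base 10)6879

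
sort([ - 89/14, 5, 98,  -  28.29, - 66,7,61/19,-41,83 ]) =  [ - 66, - 41, - 28.29, - 89/14,61/19, 5,7,83,98 ]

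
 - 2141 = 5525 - 7666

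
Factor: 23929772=2^2 * 409^1*14627^1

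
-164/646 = -1 + 241/323  =  -  0.25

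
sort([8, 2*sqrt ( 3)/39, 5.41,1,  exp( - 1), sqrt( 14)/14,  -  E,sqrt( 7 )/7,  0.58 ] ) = [ - E,2*sqrt(3) /39, sqrt(14)/14, exp( - 1), sqrt( 7) /7,0.58, 1, 5.41, 8 ]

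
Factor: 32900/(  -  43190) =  - 2^1*5^1*47^1 * 617^( - 1) =- 470/617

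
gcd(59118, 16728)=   6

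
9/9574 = 9/9574 = 0.00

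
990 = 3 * 330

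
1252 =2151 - 899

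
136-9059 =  - 8923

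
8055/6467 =1 +1588/6467 = 1.25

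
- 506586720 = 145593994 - 652180714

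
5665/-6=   -  945 + 5/6 = - 944.17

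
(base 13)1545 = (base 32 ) 30r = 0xC1B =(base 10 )3099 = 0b110000011011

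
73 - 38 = 35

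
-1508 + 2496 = 988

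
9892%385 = 267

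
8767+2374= 11141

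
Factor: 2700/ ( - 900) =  - 3 = - 3^1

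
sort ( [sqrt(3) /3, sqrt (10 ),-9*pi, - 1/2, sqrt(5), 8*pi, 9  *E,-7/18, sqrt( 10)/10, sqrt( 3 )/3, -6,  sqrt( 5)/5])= [-9*pi,-6, -1/2, -7/18, sqrt ( 10 ) /10, sqrt (5 ) /5, sqrt( 3)/3,sqrt ( 3 ) /3,sqrt( 5),  sqrt( 10), 9 * E, 8*pi] 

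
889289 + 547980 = 1437269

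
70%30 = 10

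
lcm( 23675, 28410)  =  142050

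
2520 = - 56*( -45 ) 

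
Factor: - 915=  - 3^1*5^1*61^1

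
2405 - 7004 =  - 4599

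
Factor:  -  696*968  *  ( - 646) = 435228288 = 2^7*3^1 * 11^2*17^1*19^1*  29^1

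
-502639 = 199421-702060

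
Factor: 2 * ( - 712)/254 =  - 712/127=   - 2^3 * 89^1*127^(-1)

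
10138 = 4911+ 5227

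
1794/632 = 897/316 = 2.84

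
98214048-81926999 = 16287049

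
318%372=318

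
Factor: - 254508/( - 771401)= 2^2*3^1*127^1*167^1*771401^ ( -1)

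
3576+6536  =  10112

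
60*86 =5160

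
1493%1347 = 146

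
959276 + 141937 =1101213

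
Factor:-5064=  - 2^3*3^1*211^1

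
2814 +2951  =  5765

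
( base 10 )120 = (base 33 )3l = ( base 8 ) 170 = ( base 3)11110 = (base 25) 4k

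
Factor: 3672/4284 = 6/7 = 2^1*3^1 * 7^( - 1)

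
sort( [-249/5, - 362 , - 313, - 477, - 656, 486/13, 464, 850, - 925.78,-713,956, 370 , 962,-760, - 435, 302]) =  [ - 925.78, - 760,-713, - 656,-477,-435,-362, - 313, - 249/5, 486/13, 302, 370, 464, 850,  956, 962 ]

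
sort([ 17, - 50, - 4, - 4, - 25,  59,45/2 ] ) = [ - 50, - 25,-4, - 4,17, 45/2, 59 ]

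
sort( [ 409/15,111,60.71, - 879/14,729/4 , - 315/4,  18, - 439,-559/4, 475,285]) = [ - 439, - 559/4, - 315/4, - 879/14,18, 409/15,60.71, 111, 729/4,285,475] 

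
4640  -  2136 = 2504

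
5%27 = 5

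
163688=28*5846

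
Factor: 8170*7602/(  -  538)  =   - 31054170/269 = -2^1*3^1*5^1*7^1*19^1*43^1*181^1*269^ ( - 1) 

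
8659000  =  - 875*( - 9896)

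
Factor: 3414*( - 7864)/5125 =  - 2^4*3^1*5^(-3)*41^( - 1)*569^1*983^1=- 26847696/5125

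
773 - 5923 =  - 5150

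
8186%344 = 274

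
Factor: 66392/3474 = 2^2*3^( - 2 )*43^1=172/9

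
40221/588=13407/196 = 68.40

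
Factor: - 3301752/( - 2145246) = 550292/357541 = 2^2*29^( - 1 )*12329^(  -  1 )*137573^1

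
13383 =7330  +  6053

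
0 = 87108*0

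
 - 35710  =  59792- 95502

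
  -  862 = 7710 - 8572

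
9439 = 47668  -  38229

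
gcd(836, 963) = 1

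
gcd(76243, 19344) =1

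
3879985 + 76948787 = 80828772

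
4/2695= 4/2695  =  0.00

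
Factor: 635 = 5^1*127^1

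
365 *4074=1487010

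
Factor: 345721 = 227^1 * 1523^1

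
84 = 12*7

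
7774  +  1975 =9749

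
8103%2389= 936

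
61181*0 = 0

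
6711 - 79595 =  - 72884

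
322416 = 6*53736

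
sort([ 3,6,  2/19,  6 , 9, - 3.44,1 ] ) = [ - 3.44 , 2/19,1,3, 6, 6, 9]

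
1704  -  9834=- 8130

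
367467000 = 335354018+32112982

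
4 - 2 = 2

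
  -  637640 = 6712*( - 95)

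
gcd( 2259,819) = 9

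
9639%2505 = 2124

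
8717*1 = 8717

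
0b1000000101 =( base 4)20011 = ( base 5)4032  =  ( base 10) 517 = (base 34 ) F7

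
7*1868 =13076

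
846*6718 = 5683428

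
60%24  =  12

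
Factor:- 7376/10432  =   - 461/652=- 2^( - 2 )*163^( -1)*461^1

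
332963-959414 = -626451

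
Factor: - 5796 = -2^2*3^2*7^1*23^1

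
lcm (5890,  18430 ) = 571330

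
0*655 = 0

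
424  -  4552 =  -4128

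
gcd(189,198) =9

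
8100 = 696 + 7404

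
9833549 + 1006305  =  10839854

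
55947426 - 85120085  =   - 29172659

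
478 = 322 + 156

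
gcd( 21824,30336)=64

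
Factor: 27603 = 3^2*3067^1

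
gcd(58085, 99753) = 1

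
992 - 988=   4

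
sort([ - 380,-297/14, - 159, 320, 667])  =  [-380, - 159, - 297/14,320, 667] 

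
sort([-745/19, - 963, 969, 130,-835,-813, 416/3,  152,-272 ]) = [ - 963, - 835, - 813,-272,-745/19,  130, 416/3,  152, 969]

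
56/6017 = 56/6017 = 0.01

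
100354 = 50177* 2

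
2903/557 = 2903/557 = 5.21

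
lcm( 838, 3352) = 3352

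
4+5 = 9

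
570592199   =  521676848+48915351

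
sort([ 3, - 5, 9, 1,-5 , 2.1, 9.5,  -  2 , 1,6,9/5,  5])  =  [ - 5,-5, -2, 1,  1, 9/5,2.1,  3,  5,6, 9, 9.5] 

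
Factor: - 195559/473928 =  - 2^ ( - 3) * 3^(- 1 ) * 31^( - 1) * 307^1 = - 307/744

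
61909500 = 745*83100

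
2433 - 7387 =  - 4954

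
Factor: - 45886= -2^1*22943^1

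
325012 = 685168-360156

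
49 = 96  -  47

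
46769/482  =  97 +15/482 = 97.03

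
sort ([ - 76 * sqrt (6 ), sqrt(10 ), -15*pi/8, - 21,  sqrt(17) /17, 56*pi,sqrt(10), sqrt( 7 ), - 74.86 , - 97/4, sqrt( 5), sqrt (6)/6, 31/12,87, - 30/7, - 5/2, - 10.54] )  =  [ - 76 * sqrt( 6 ), - 74.86, - 97/4 , - 21,-10.54,-15*pi/8, - 30/7, - 5/2,sqrt (17 )/17, sqrt( 6) /6, sqrt (5), 31/12, sqrt (7),sqrt( 10), sqrt (10), 87, 56*pi]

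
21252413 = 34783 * 611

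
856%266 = 58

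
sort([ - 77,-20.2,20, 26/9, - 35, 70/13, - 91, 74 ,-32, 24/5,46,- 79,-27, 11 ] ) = [ -91, - 79, - 77, - 35, - 32 ,-27 , - 20.2, 26/9 , 24/5,70/13 , 11, 20, 46,  74 ] 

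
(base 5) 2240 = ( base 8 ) 500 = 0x140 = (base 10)320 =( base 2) 101000000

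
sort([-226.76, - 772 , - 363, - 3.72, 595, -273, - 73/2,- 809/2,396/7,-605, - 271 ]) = [ - 772,-605,  -  809/2, - 363, - 273,-271, - 226.76, - 73/2,-3.72,396/7,595]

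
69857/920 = 75 + 857/920= 75.93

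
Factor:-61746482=-2^1*7^1*17^1*31^1 * 8369^1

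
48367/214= 226 + 3/214 = 226.01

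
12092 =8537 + 3555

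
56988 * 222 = 12651336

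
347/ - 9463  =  -1 + 9116/9463 = - 0.04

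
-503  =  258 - 761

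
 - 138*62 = -8556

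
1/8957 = 1/8957 = 0.00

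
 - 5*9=  -  45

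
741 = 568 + 173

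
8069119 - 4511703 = 3557416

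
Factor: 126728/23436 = 146/27 = 2^1*3^( - 3 )*73^1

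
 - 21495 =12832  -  34327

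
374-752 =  - 378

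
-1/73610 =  - 1 + 73609/73610 = -  0.00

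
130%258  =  130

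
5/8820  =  1/1764=0.00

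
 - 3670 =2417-6087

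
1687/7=241= 241.00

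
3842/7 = 3842/7 = 548.86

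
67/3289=67/3289 = 0.02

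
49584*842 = 41749728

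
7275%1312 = 715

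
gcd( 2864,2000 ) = 16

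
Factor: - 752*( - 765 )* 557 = 320430960 = 2^4*3^2*5^1*17^1*47^1*557^1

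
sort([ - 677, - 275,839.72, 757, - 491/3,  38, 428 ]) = [  -  677, - 275,-491/3, 38, 428 , 757, 839.72 ]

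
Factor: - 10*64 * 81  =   - 51840   =  -2^7*3^4*5^1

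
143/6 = 23 + 5/6 = 23.83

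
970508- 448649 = 521859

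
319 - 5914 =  - 5595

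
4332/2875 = 1 + 1457/2875= 1.51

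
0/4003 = 0=0.00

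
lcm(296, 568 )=21016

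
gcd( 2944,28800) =128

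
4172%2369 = 1803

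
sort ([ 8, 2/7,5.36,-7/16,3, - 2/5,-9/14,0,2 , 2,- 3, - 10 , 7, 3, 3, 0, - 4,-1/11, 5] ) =[ -10,-4, - 3,-9/14,-7/16, - 2/5, -1/11, 0,0,2/7,2  ,  2 , 3,3,3 , 5,5.36 , 7, 8] 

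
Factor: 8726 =2^1*4363^1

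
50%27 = 23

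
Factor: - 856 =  - 2^3*107^1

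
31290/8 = 15645/4= 3911.25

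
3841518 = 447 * 8594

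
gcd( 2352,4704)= 2352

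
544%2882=544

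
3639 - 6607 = -2968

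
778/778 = 1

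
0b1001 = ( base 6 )13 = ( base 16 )9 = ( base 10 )9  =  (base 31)9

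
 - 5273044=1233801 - 6506845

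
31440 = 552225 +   -  520785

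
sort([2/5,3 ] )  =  [ 2/5,3] 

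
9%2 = 1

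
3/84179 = 3/84179 = 0.00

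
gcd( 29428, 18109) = 7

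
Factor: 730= 2^1  *5^1*73^1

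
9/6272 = 9/6272  =  0.00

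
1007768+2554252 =3562020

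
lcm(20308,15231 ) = 60924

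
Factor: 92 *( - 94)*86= - 743728 = - 2^4*23^1*43^1*47^1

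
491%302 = 189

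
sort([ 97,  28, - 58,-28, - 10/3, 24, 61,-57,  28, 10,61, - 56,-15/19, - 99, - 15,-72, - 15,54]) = [ - 99, - 72, - 58, - 57,  -  56, - 28 ,-15, - 15 ,-10/3 , - 15/19 , 10,24, 28 , 28,  54, 61, 61, 97]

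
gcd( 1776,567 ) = 3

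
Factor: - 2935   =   -5^1  *587^1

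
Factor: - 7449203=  - 53^1*140551^1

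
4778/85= 56  +  18/85= 56.21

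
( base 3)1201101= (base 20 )32C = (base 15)587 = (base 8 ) 2344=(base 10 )1252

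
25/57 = 25/57 = 0.44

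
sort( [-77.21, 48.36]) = [ - 77.21,48.36 ] 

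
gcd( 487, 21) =1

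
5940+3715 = 9655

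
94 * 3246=305124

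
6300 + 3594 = 9894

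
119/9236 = 119/9236 =0.01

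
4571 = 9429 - 4858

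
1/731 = 1/731 = 0.00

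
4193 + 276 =4469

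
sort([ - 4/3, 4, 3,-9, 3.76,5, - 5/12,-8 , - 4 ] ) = [ - 9, - 8, - 4, - 4/3, - 5/12, 3,  3.76, 4,5]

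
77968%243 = 208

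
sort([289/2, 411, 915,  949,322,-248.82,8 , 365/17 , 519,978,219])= [ - 248.82,8, 365/17,289/2, 219,322, 411,519 , 915,949, 978]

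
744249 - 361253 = 382996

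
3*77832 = 233496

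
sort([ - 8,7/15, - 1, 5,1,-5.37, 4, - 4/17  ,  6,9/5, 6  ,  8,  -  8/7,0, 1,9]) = [ - 8,-5.37,-8/7,-1, -4/17 , 0,7/15,1 , 1,9/5,4, 5,6,  6,8, 9 ] 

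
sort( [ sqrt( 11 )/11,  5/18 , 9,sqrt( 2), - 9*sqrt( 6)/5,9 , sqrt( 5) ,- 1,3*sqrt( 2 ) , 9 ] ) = [ - 9*sqrt( 6 )/5, - 1,5/18,sqrt( 11 ) /11 , sqrt(2) , sqrt( 5), 3 *sqrt( 2),9,9  ,  9]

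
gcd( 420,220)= 20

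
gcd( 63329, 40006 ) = 83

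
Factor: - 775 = - 5^2 * 31^1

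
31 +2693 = 2724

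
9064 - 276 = 8788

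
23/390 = 23/390 = 0.06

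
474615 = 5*94923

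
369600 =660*560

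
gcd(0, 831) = 831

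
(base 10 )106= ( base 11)97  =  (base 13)82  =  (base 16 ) 6A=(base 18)5g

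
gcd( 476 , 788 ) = 4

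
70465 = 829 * 85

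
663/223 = 2 + 217/223 = 2.97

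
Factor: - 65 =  - 5^1*13^1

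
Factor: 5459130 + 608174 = 6067304 = 2^3*61^1*12433^1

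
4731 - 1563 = 3168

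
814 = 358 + 456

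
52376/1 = 52376 = 52376.00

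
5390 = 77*70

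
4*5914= 23656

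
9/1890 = 1/210 = 0.00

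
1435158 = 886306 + 548852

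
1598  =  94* 17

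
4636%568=92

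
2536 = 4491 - 1955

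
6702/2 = 3351 = 3351.00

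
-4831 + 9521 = 4690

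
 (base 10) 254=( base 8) 376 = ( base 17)EG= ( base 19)D7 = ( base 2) 11111110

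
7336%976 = 504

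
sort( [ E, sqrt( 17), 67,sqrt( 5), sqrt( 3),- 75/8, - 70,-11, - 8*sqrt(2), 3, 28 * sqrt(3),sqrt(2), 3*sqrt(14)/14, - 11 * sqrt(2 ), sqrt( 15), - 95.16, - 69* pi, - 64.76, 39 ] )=[ - 69*pi, - 95.16, - 70,- 64.76, - 11*sqrt(2), - 8*sqrt(2), - 11, - 75/8,3*sqrt(14)/14, sqrt( 2 ),sqrt (3 ), sqrt(5 ), E , 3, sqrt(15), sqrt(17),  39, 28*sqrt( 3 ), 67]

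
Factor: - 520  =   - 2^3  *  5^1*13^1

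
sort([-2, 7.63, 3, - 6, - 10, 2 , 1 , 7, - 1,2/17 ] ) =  [ - 10, - 6, - 2, - 1, 2/17, 1, 2, 3,7,  7.63]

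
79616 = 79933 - 317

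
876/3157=876/3157= 0.28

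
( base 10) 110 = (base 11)a0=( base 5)420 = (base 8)156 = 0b1101110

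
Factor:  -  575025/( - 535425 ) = 697/649 =11^( - 1)*17^1*41^1*59^( - 1 ) 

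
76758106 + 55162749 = 131920855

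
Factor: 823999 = 11^1 * 173^1 * 433^1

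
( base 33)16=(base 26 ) 1d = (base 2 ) 100111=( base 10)39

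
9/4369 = 9/4369 = 0.00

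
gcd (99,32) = 1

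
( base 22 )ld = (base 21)11D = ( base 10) 475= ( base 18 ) 187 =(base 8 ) 733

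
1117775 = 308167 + 809608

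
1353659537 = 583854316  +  769805221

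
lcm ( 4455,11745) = 129195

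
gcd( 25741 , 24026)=1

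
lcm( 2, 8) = 8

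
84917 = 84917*1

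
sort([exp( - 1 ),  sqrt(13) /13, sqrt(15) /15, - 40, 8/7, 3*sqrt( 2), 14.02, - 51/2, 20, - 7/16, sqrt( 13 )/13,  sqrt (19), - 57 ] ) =[ - 57, - 40,- 51/2, - 7/16,  sqrt(15)/15, sqrt(13)/13, sqrt(13)/13, exp ( - 1 ),  8/7, 3  *sqrt(2 ), sqrt(19), 14.02, 20] 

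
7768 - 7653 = 115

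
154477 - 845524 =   -  691047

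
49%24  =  1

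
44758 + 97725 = 142483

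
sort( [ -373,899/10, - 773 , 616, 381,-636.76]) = [- 773,-636.76,- 373,899/10,381, 616]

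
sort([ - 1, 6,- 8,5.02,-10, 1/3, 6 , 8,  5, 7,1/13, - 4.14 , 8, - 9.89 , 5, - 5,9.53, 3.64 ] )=[- 10, - 9.89, - 8, -5, - 4.14, - 1, 1/13, 1/3, 3.64 , 5,5, 5.02, 6, 6, 7, 8, 8,9.53] 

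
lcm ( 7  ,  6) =42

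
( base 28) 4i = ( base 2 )10000010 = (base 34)3S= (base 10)130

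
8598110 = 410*20971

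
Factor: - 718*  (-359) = 257762 = 2^1*359^2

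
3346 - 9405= - 6059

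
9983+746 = 10729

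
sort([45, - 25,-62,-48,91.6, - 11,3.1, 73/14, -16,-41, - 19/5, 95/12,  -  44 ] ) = [-62, - 48, - 44,-41,-25, - 16,-11,-19/5 , 3.1,73/14 , 95/12, 45, 91.6]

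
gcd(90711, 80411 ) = 1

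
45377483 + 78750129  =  124127612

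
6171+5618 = 11789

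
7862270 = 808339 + 7053931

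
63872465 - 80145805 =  - 16273340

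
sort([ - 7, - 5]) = [ - 7, - 5]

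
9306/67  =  138 + 60/67  =  138.90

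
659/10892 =659/10892 = 0.06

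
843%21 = 3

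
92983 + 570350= 663333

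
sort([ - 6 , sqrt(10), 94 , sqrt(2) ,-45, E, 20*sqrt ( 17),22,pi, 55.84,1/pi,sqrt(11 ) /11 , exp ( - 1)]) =[ - 45, - 6,sqrt (11)/11, 1/pi, exp( - 1),sqrt( 2) , E, pi, sqrt(10),  22, 55.84, 20*sqrt(17),  94 ]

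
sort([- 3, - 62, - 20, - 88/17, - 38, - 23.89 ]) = [ - 62, - 38, - 23.89, - 20,  -  88/17, - 3]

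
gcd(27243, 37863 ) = 9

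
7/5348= 1/764 = 0.00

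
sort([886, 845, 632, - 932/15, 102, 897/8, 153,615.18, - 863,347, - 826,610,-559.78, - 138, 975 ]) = [ - 863,  -  826, - 559.78, - 138,-932/15, 102, 897/8, 153, 347,610, 615.18,632,  845, 886,975 ]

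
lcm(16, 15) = 240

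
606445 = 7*86635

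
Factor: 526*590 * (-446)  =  - 138411640=- 2^3*5^1*59^1*223^1 * 263^1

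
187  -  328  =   - 141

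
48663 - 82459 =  - 33796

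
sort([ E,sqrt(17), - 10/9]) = [ - 10/9,E, sqrt( 17)]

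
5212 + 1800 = 7012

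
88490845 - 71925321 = 16565524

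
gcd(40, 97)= 1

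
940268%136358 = 122120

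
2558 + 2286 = 4844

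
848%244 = 116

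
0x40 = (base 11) 59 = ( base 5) 224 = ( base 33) 1v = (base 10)64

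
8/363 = 8/363 = 0.02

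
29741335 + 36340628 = 66081963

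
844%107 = 95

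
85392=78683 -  - 6709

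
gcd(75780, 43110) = 90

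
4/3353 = 4/3353 = 0.00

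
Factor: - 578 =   -  2^1 *17^2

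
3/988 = 3/988 = 0.00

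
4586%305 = 11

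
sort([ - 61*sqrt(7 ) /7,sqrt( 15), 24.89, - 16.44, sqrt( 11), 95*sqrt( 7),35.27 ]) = [ - 61*sqrt( 7 )/7,-16.44, sqrt( 11 ), sqrt(15 ) , 24.89, 35.27, 95*sqrt( 7 )] 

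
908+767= 1675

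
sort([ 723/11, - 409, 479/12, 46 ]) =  [ - 409 , 479/12 , 46, 723/11]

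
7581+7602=15183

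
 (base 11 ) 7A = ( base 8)127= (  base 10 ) 87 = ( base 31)2P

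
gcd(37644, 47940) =12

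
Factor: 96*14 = 2^6*3^1*7^1  =  1344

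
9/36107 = 9/36107  =  0.00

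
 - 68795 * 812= - 55861540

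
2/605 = 2/605 = 0.00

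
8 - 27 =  - 19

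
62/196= 31/98=0.32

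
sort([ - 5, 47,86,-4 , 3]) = [ - 5,  -  4,3,47, 86 ]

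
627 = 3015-2388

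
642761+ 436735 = 1079496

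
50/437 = 50/437 = 0.11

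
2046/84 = 24 + 5/14 = 24.36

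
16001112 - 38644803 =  - 22643691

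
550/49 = 11 + 11/49= 11.22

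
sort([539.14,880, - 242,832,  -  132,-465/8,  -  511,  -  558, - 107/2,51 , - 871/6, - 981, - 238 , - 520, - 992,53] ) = [-992, - 981 , - 558,-520, - 511, - 242,  -  238, - 871/6,-132, - 465/8, - 107/2,51,53,539.14,832,880]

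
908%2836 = 908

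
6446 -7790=-1344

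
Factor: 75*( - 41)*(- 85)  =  3^1*5^3*17^1*41^1 = 261375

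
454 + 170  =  624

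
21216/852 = 24 + 64/71 =24.90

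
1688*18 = 30384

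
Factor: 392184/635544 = 419/679 = 7^(  -  1)*97^( - 1)*419^1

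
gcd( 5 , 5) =5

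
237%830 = 237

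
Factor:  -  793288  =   - 2^3 * 17^1* 19^1*307^1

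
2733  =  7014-4281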